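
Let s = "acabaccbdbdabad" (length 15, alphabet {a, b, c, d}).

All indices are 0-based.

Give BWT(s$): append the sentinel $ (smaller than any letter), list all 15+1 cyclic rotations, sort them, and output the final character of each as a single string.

dcd$bbaadcacaabb

rank  rotation          last
    0  $acabaccbdbdabad  d
    1  abaccbdbdabad$ac  c
    2  abad$acabaccbdbd  d
    3  acabaccbdbdabad$  $
    4  accbdbdabad$acab  b
    5  ad$acabaccbdbdab  b
    6  baccbdbdabad$aca  a
    7  bad$acabaccbdbda  a
    8  bdabad$acabaccbd  d
    9  bdbdabad$acabacc  c
   10  cabaccbdbdabad$a  a
   11  cbdbdabad$acabac  c
   12  ccbdbdabad$acaba  a
   13  d$acabaccbdbdaba  a
   14  dabad$acabaccbdb  b
   15  dbdabad$acabaccb  b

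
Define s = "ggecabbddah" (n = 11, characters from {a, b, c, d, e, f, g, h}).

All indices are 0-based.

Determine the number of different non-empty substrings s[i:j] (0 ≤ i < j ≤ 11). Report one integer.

62

sorted suffixes:
  #0 SA[0]=4  'abbddah'
  #1 SA[1]=9  'ah'
  #2 SA[2]=5  'bbddah'
  #3 SA[3]=6  'bddah'
  #4 SA[4]=3  'cabbddah'
  #5 SA[5]=8  'dah'
  #6 SA[6]=7  'ddah'
  #7 SA[7]=2  'ecabbddah'
  #8 SA[8]=1  'gecabbddah'
  #9 SA[9]=0  'ggecabbddah'
  #10 SA[10]=10  'h'

SA = [4, 9, 5, 6, 3, 8, 7, 2, 1, 0, 10]
rank  pair      lcp
   1  s[4:],s[9:]  1  'a'
   2  s[9:],s[5:]  0  ''
   3  s[5:],s[6:]  1  'b'
   4  s[6:],s[3:]  0  ''
   5  s[3:],s[8:]  0  ''
   6  s[8:],s[7:]  1  'd'
   7  s[7:],s[2:]  0  ''
   8  s[2:],s[1:]  0  ''
   9  s[1:],s[0:]  1  'g'
  10  s[0:],s[10:]  0  ''

n(n+1)/2 = 11·12/2 = 66
Σ LCP = 0 + 1 + 0 + 1 + 0 + 0 + 1 + 0 + 0 + 1 + 0 = 4
distinct = 66 − 4 = 62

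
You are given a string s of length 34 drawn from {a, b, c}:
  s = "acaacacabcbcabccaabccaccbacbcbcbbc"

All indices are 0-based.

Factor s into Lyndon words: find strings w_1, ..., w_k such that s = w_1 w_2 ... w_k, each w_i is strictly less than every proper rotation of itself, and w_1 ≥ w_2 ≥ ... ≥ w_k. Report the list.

emit factor 1: 'ac' (i=0, period=2)
emit factor 2: 'aacacabcbcabcc' (i=2, period=14)
emit factor 3: 'aabccaccbacbcbcbbc' (i=16, period=18)

["ac", "aacacabcbcabcc", "aabccaccbacbcbcbbc"]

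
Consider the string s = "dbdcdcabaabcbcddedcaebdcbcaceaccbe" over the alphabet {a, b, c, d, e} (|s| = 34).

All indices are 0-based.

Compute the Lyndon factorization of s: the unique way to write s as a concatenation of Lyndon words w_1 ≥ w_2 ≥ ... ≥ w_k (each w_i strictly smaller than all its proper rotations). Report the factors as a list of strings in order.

["d", "bdcdc", "ab", "aabcbcddedcaebdcbcaceaccbe"]

emit factor 1: 'd' (i=0, period=1)
emit factor 2: 'bdcdc' (i=1, period=5)
emit factor 3: 'ab' (i=6, period=2)
emit factor 4: 'aabcbcddedcaebdcbcaceaccbe' (i=8, period=26)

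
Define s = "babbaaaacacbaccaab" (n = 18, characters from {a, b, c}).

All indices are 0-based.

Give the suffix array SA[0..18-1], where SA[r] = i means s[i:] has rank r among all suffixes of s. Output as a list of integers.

rank | idx | suffix
   0 |   4 | aaaacacbaccaab
   1 |   5 | aaacacbaccaab
   2 |  15 | aab
   3 |   6 | aacacbaccaab
   4 |  16 | ab
   5 |   1 | abbaaaacacbaccaab
   6 |   7 | acacbaccaab
   7 |   9 | acbaccaab
   8 |  12 | accaab
   9 |  17 | b
  10 |   3 | baaaacacbaccaab
  11 |   0 | babbaaaacacbaccaab
  12 |  11 | baccaab
  13 |   2 | bbaaaacacbaccaab
  14 |  14 | caab
  15 |   8 | cacbaccaab
  16 |  10 | cbaccaab
  17 |  13 | ccaab

[4, 5, 15, 6, 16, 1, 7, 9, 12, 17, 3, 0, 11, 2, 14, 8, 10, 13]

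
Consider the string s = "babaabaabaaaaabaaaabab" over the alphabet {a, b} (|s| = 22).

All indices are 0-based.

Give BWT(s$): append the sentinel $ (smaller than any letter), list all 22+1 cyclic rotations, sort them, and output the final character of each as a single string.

bbabaabababaaabaaaaaaa$

rank  rotation                 last
    0  $babaabaabaaaaabaaaabab  b
    1  aaaaabaaaabab$babaabaab  b
    2  aaaabaaaabab$babaabaaba  a
    3  aaaabab$babaabaabaaaaab  b
    4  aaabaaaabab$babaabaabaa  a
    5  aaabab$babaabaabaaaaaba  a
    6  aabaaaaabaaaabab$babaab  b
    7  aabaaaabab$babaabaabaaa  a
    8  aabaabaaaaabaaaabab$bab  b
    9  aabab$babaabaabaaaaabaa  a
   10  ab$babaabaabaaaaabaaaab  b
   11  abaaaaabaaaabab$babaaba  a
   12  abaaaabab$babaabaabaaaa  a
   13  abaabaaaaabaaaabab$baba  a
   14  abaabaabaaaaabaaaabab$b  b
   15  abab$babaabaabaaaaabaaa  a
   16  b$babaabaabaaaaabaaaaba  a
   17  baaaaabaaaabab$babaabaa  a
   18  baaaabab$babaabaabaaaaa  a
   19  baabaaaaabaaaabab$babaa  a
   20  baabaabaaaaabaaaabab$ba  a
   21  bab$babaabaabaaaaabaaaa  a
   22  babaabaabaaaaabaaaabab$  $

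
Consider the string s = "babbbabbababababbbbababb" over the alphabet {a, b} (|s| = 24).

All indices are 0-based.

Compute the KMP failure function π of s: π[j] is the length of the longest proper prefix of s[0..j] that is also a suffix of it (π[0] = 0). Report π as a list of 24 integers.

π[0] = 0
j=1 s[j]='a': π[1]=0 (border '')
j=2 s[j]='b': π[2]=1 (border 'b')
j=3 s[j]='b': k: 1→0; π[3]=1 (border 'b')
j=4 s[j]='b': k: 1→0; π[4]=1 (border 'b')
j=5 s[j]='a': π[5]=2 (border 'ba')
j=6 s[j]='b': π[6]=3 (border 'bab')
j=7 s[j]='b': π[7]=4 (border 'babb')
j=8 s[j]='a': k: 4→1; π[8]=2 (border 'ba')
j=9 s[j]='b': π[9]=3 (border 'bab')
j=10 s[j]='a': k: 3→1; π[10]=2 (border 'ba')
j=11 s[j]='b': π[11]=3 (border 'bab')
j=12 s[j]='a': k: 3→1; π[12]=2 (border 'ba')
j=13 s[j]='b': π[13]=3 (border 'bab')
j=14 s[j]='a': k: 3→1; π[14]=2 (border 'ba')
j=15 s[j]='b': π[15]=3 (border 'bab')
j=16 s[j]='b': π[16]=4 (border 'babb')
j=17 s[j]='b': π[17]=5 (border 'babbb')
j=18 s[j]='b': k: 5→1→0; π[18]=1 (border 'b')
j=19 s[j]='a': π[19]=2 (border 'ba')
j=20 s[j]='b': π[20]=3 (border 'bab')
j=21 s[j]='a': k: 3→1; π[21]=2 (border 'ba')
j=22 s[j]='b': π[22]=3 (border 'bab')
j=23 s[j]='b': π[23]=4 (border 'babb')

[0, 0, 1, 1, 1, 2, 3, 4, 2, 3, 2, 3, 2, 3, 2, 3, 4, 5, 1, 2, 3, 2, 3, 4]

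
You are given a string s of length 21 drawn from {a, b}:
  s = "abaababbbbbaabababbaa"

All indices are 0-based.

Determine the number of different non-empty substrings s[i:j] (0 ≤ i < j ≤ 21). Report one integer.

173

rank→(start, suffix):
  0 → (20, 'a')
  1 → (19, 'aa')
  2 → (11, 'aabababbaa')
  3 → (2, 'aababbbbbaabababbaa')
  4 → (0, 'abaababbbbbaabababbaa')
  5 → (12, 'abababbaa')
  6 → (14, 'ababbaa')
  7 → (3, 'ababbbbbaabababbaa')
  8 → (16, 'abbaa')
  9 → (5, 'abbbbbaabababbaa')
  10 → (18, 'baa')
  11 → (10, 'baabababbaa')
  12 → (1, 'baababbbbbaabababbaa')
  13 → (13, 'bababbaa')
  14 → (15, 'babbaa')
  15 → (4, 'babbbbbaabababbaa')
  16 → (17, 'bbaa')
  17 → (9, 'bbaabababbaa')
  18 → (8, 'bbbaabababbaa')
  19 → (7, 'bbbbaabababbaa')
  20 → (6, 'bbbbbaabababbaa')

SA = [20, 19, 11, 2, 0, 12, 14, 3, 16, 5, 18, 10, 1, 13, 15, 4, 17, 9, 8, 7, 6]
i: (SA[i-1],SA[i]) lcp shared
  1: (20,19) 1 'a'
  2: (19,11) 2 'aa'
  3: (11,2) 5 'aabab'
  4: (2,0) 1 'a'
  5: (0,12) 3 'aba'
  6: (12,14) 4 'abab'
  7: (14,3) 5 'ababb'
  8: (3,16) 2 'ab'
  9: (16,5) 3 'abb'
  10: (5,18) 0 ''
  11: (18,10) 3 'baa'
  12: (10,1) 6 'baabab'
  13: (1,13) 2 'ba'
  14: (13,15) 3 'bab'
  15: (15,4) 4 'babb'
  16: (4,17) 1 'b'
  17: (17,9) 4 'bbaa'
  18: (9,8) 2 'bb'
  19: (8,7) 3 'bbb'
  20: (7,6) 4 'bbbb'

n(n+1)/2 = 21·22/2 = 231
Σ LCP = 0 + 1 + 2 + 5 + 1 + 3 + 4 + 5 + 2 + 3 + 0 + 3 + 6 + 2 + 3 + 4 + 1 + 4 + 2 + 3 + 4 = 58
distinct = 231 − 58 = 173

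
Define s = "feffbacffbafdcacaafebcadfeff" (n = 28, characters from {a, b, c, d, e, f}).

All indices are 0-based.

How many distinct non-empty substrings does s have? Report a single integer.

367

rank | idx | suffix
   0 |  16 | aafebcadfeff
   1 |  14 | acaafebcadfeff
   2 |   5 | acffbafdcacaafebcadfeff
   3 |  22 | adfeff
   4 |  10 | afdcacaafebcadfeff
   5 |  17 | afebcadfeff
   6 |   4 | bacffbafdcacaafebcadfeff
   7 |   9 | bafdcacaafebcadfeff
   8 |  20 | bcadfeff
   9 |  15 | caafebcadfeff
  10 |  13 | cacaafebcadfeff
  11 |  21 | cadfeff
  12 |   6 | cffbafdcacaafebcadfeff
  13 |  12 | dcacaafebcadfeff
  14 |  23 | dfeff
  15 |  19 | ebcadfeff
  16 |  25 | eff
  17 |   1 | effbacffbafdcacaafebcadfeff
  18 |  27 | f
  19 |   3 | fbacffbafdcacaafebcadfeff
  20 |   8 | fbafdcacaafebcadfeff
  21 |  11 | fdcacaafebcadfeff
  22 |  18 | febcadfeff
  23 |  24 | feff
  24 |   0 | feffbacffbafdcacaafebcadfeff
  25 |  26 | ff
  26 |   2 | ffbacffbafdcacaafebcadfeff
  27 |   7 | ffbafdcacaafebcadfeff

SA = [16, 14, 5, 22, 10, 17, 4, 9, 20, 15, 13, 21, 6, 12, 23, 19, 25, 1, 27, 3, 8, 11, 18, 24, 0, 26, 2, 7]
rank  pair      lcp
   1  s[16:],s[14:]  1  'a'
   2  s[14:],s[5:]  2  'ac'
   3  s[5:],s[22:]  1  'a'
   4  s[22:],s[10:]  1  'a'
   5  s[10:],s[17:]  2  'af'
   6  s[17:],s[4:]  0  ''
   7  s[4:],s[9:]  2  'ba'
   8  s[9:],s[20:]  1  'b'
   9  s[20:],s[15:]  0  ''
  10  s[15:],s[13:]  2  'ca'
  11  s[13:],s[21:]  2  'ca'
  12  s[21:],s[6:]  1  'c'
  13  s[6:],s[12:]  0  ''
  14  s[12:],s[23:]  1  'd'
  15  s[23:],s[19:]  0  ''
  16  s[19:],s[25:]  1  'e'
  17  s[25:],s[1:]  3  'eff'
  18  s[1:],s[27:]  0  ''
  19  s[27:],s[3:]  1  'f'
  20  s[3:],s[8:]  3  'fba'
  21  s[8:],s[11:]  1  'f'
  22  s[11:],s[18:]  1  'f'
  23  s[18:],s[24:]  2  'fe'
  24  s[24:],s[0:]  4  'feff'
  25  s[0:],s[26:]  1  'f'
  26  s[26:],s[2:]  2  'ff'
  27  s[2:],s[7:]  4  'ffba'

n(n+1)/2 = 28·29/2 = 406
Σ LCP = 0 + 1 + 2 + 1 + 1 + 2 + 0 + 2 + 1 + 0 + 2 + 2 + 1 + 0 + 1 + 0 + 1 + 3 + 0 + 1 + 3 + 1 + 1 + 2 + 4 + 1 + 2 + 4 = 39
distinct = 406 − 39 = 367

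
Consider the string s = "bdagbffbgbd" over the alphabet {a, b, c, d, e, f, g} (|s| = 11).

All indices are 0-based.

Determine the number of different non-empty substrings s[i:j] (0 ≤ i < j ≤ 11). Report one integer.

58

rank | idx | suffix
   0 |   2 | agbffbgbd
   1 |   9 | bd
   2 |   0 | bdagbffbgbd
   3 |   4 | bffbgbd
   4 |   7 | bgbd
   5 |  10 | d
   6 |   1 | dagbffbgbd
   7 |   6 | fbgbd
   8 |   5 | ffbgbd
   9 |   8 | gbd
  10 |   3 | gbffbgbd

SA = [2, 9, 0, 4, 7, 10, 1, 6, 5, 8, 3]
[i] adj suffixes → lcp
  [1] 2/9 → 0 ('')
  [2] 9/0 → 2 ('bd')
  [3] 0/4 → 1 ('b')
  [4] 4/7 → 1 ('b')
  [5] 7/10 → 0 ('')
  [6] 10/1 → 1 ('d')
  [7] 1/6 → 0 ('')
  [8] 6/5 → 1 ('f')
  [9] 5/8 → 0 ('')
  [10] 8/3 → 2 ('gb')

n(n+1)/2 = 11·12/2 = 66
Σ LCP = 0 + 0 + 2 + 1 + 1 + 0 + 1 + 0 + 1 + 0 + 2 = 8
distinct = 66 − 8 = 58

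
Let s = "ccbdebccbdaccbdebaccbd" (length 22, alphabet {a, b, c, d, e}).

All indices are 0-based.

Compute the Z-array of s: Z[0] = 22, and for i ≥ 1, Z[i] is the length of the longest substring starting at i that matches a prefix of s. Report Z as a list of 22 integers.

Z[0]=22
i=1: i≥r, start 0; Z[1]=1 extend→box=[1,2)
i=2: i≥r, start 0; Z[2]=0
i=3: i≥r, start 0; Z[3]=0
i=4: i≥r, start 0; Z[4]=0
i=5: i≥r, start 0; Z[5]=0
i=6: i≥r, start 0; Z[6]=4 extend→box=[6,10)
i=7: min(r-i=3, Z[1]=1)=1; Z[7]=1
i=8: min(r-i=2, Z[2]=0)=0; Z[8]=0
i=9: min(r-i=1, Z[3]=0)=0; Z[9]=0
i=10: i≥r, start 0; Z[10]=0
i=11: i≥r, start 0; Z[11]=6 extend→box=[11,17)
i=12: min(r-i=5, Z[1]=1)=1; Z[12]=1
i=13: min(r-i=4, Z[2]=0)=0; Z[13]=0
i=14: min(r-i=3, Z[3]=0)=0; Z[14]=0
i=15: min(r-i=2, Z[4]=0)=0; Z[15]=0
i=16: min(r-i=1, Z[5]=0)=0; Z[16]=0
i=17: i≥r, start 0; Z[17]=0
i=18: i≥r, start 0; Z[18]=4 extend→box=[18,22)
i=19: min(r-i=3, Z[1]=1)=1; Z[19]=1
i=20: min(r-i=2, Z[2]=0)=0; Z[20]=0
i=21: min(r-i=1, Z[3]=0)=0; Z[21]=0

[22, 1, 0, 0, 0, 0, 4, 1, 0, 0, 0, 6, 1, 0, 0, 0, 0, 0, 4, 1, 0, 0]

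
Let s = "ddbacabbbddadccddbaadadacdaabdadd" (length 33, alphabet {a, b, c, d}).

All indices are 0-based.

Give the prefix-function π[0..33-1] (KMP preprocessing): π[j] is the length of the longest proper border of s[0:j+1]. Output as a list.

π[0] = 0
j=1 s[j]='d': π[1]=1 (border 'd')
j=2 s[j]='b': k: 1→0; π[2]=0 (border '')
j=3 s[j]='a': π[3]=0 (border '')
j=4 s[j]='c': π[4]=0 (border '')
j=5 s[j]='a': π[5]=0 (border '')
j=6 s[j]='b': π[6]=0 (border '')
j=7 s[j]='b': π[7]=0 (border '')
j=8 s[j]='b': π[8]=0 (border '')
j=9 s[j]='d': π[9]=1 (border 'd')
j=10 s[j]='d': π[10]=2 (border 'dd')
j=11 s[j]='a': k: 2→1→0; π[11]=0 (border '')
j=12 s[j]='d': π[12]=1 (border 'd')
j=13 s[j]='c': k: 1→0; π[13]=0 (border '')
j=14 s[j]='c': π[14]=0 (border '')
j=15 s[j]='d': π[15]=1 (border 'd')
j=16 s[j]='d': π[16]=2 (border 'dd')
j=17 s[j]='b': π[17]=3 (border 'ddb')
j=18 s[j]='a': π[18]=4 (border 'ddba')
j=19 s[j]='a': k: 4→0; π[19]=0 (border '')
j=20 s[j]='d': π[20]=1 (border 'd')
j=21 s[j]='a': k: 1→0; π[21]=0 (border '')
j=22 s[j]='d': π[22]=1 (border 'd')
j=23 s[j]='a': k: 1→0; π[23]=0 (border '')
j=24 s[j]='c': π[24]=0 (border '')
j=25 s[j]='d': π[25]=1 (border 'd')
j=26 s[j]='a': k: 1→0; π[26]=0 (border '')
j=27 s[j]='a': π[27]=0 (border '')
j=28 s[j]='b': π[28]=0 (border '')
j=29 s[j]='d': π[29]=1 (border 'd')
j=30 s[j]='a': k: 1→0; π[30]=0 (border '')
j=31 s[j]='d': π[31]=1 (border 'd')
j=32 s[j]='d': π[32]=2 (border 'dd')

[0, 1, 0, 0, 0, 0, 0, 0, 0, 1, 2, 0, 1, 0, 0, 1, 2, 3, 4, 0, 1, 0, 1, 0, 0, 1, 0, 0, 0, 1, 0, 1, 2]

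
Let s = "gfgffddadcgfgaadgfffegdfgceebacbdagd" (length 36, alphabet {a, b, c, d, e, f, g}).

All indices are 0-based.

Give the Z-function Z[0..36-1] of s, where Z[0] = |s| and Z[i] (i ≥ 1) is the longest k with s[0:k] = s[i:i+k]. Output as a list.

[36, 0, 2, 0, 0, 0, 0, 0, 0, 0, 3, 0, 1, 0, 0, 0, 2, 0, 0, 0, 0, 1, 0, 0, 1, 0, 0, 0, 0, 0, 0, 0, 0, 0, 1, 0]

Z[0]=36
i=1: outside box; Z[1]=0
i=2: outside box; Z[2]=2 grow→box=[2,4)
i=3: min(r-i=1, Z[1]=0)=0; Z[3]=0
i=4: outside box; Z[4]=0
i=5: outside box; Z[5]=0
i=6: outside box; Z[6]=0
i=7: outside box; Z[7]=0
i=8: outside box; Z[8]=0
i=9: outside box; Z[9]=0
i=10: outside box; Z[10]=3 grow→box=[10,13)
i=11: min(r-i=2, Z[1]=0)=0; Z[11]=0
i=12: min(r-i=1, Z[2]=2)=1; Z[12]=1
i=13: outside box; Z[13]=0
i=14: outside box; Z[14]=0
i=15: outside box; Z[15]=0
i=16: outside box; Z[16]=2 grow→box=[16,18)
i=17: min(r-i=1, Z[1]=0)=0; Z[17]=0
i=18: outside box; Z[18]=0
i=19: outside box; Z[19]=0
i=20: outside box; Z[20]=0
i=21: outside box; Z[21]=1 grow→box=[21,22)
i=22: outside box; Z[22]=0
i=23: outside box; Z[23]=0
i=24: outside box; Z[24]=1 grow→box=[24,25)
i=25: outside box; Z[25]=0
i=26: outside box; Z[26]=0
i=27: outside box; Z[27]=0
i=28: outside box; Z[28]=0
i=29: outside box; Z[29]=0
i=30: outside box; Z[30]=0
i=31: outside box; Z[31]=0
i=32: outside box; Z[32]=0
i=33: outside box; Z[33]=0
i=34: outside box; Z[34]=1 grow→box=[34,35)
i=35: outside box; Z[35]=0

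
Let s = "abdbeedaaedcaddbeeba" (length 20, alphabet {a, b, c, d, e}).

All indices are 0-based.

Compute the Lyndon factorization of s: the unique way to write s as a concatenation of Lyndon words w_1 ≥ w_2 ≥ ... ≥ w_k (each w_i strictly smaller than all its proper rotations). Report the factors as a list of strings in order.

emit factor 1: 'abdbeed' (i=0, period=7)
emit factor 2: 'aaedcaddbeeb' (i=7, period=12)
emit factor 3: 'a' (i=19, period=1)

["abdbeed", "aaedcaddbeeb", "a"]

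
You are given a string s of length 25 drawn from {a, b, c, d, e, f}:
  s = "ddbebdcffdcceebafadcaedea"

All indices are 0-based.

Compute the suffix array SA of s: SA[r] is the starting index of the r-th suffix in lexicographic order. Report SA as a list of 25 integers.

[24, 17, 20, 15, 14, 4, 2, 19, 10, 11, 6, 1, 18, 9, 5, 0, 22, 23, 13, 3, 21, 12, 16, 8, 7]

sorted suffixes:
  #0 SA[0]=24  'a'
  #1 SA[1]=17  'adcaedea'
  #2 SA[2]=20  'aedea'
  #3 SA[3]=15  'afadcaedea'
  #4 SA[4]=14  'bafadcaedea'
  #5 SA[5]=4  'bdcffdcceebafadcaedea'
  #6 SA[6]=2  'bebdcffdcceebafadcaedea'
  #7 SA[7]=19  'caedea'
  #8 SA[8]=10  'cceebafadcaedea'
  #9 SA[9]=11  'ceebafadcaedea'
  #10 SA[10]=6  'cffdcceebafadcaedea'
  #11 SA[11]=1  'dbebdcffdcceebafadcaedea'
  #12 SA[12]=18  'dcaedea'
  #13 SA[13]=9  'dcceebafadcaedea'
  #14 SA[14]=5  'dcffdcceebafadcaedea'
  #15 SA[15]=0  'ddbebdcffdcceebafadcaedea'
  #16 SA[16]=22  'dea'
  #17 SA[17]=23  'ea'
  #18 SA[18]=13  'ebafadcaedea'
  #19 SA[19]=3  'ebdcffdcceebafadcaedea'
  #20 SA[20]=21  'edea'
  #21 SA[21]=12  'eebafadcaedea'
  #22 SA[22]=16  'fadcaedea'
  #23 SA[23]=8  'fdcceebafadcaedea'
  #24 SA[24]=7  'ffdcceebafadcaedea'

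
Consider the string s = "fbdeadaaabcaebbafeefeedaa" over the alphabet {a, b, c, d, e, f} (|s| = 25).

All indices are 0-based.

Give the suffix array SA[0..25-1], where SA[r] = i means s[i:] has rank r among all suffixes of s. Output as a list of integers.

[24, 23, 6, 7, 8, 4, 11, 15, 14, 13, 9, 1, 10, 22, 5, 2, 3, 12, 21, 20, 17, 18, 0, 19, 16]

rank | idx | suffix
   0 |  24 | a
   1 |  23 | aa
   2 |   6 | aaabcaebbafeefeedaa
   3 |   7 | aabcaebbafeefeedaa
   4 |   8 | abcaebbafeefeedaa
   5 |   4 | adaaabcaebbafeefeedaa
   6 |  11 | aebbafeefeedaa
   7 |  15 | afeefeedaa
   8 |  14 | bafeefeedaa
   9 |  13 | bbafeefeedaa
  10 |   9 | bcaebbafeefeedaa
  11 |   1 | bdeadaaabcaebbafeefeedaa
  12 |  10 | caebbafeefeedaa
  13 |  22 | daa
  14 |   5 | daaabcaebbafeefeedaa
  15 |   2 | deadaaabcaebbafeefeedaa
  16 |   3 | eadaaabcaebbafeefeedaa
  17 |  12 | ebbafeefeedaa
  18 |  21 | edaa
  19 |  20 | eedaa
  20 |  17 | eefeedaa
  21 |  18 | efeedaa
  22 |   0 | fbdeadaaabcaebbafeefeedaa
  23 |  19 | feedaa
  24 |  16 | feefeedaa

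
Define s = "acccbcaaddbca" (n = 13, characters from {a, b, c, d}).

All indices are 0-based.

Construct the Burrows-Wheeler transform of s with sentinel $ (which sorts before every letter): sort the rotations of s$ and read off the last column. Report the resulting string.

acc$adcbbccada

rank  rotation        last
    0  $acccbcaaddbca  a
    1  a$acccbcaaddbc  c
    2  aaddbca$acccbc  c
    3  acccbcaaddbca$  $
    4  addbca$acccbca  a
    5  bca$acccbcaadd  d
    6  bcaaddbca$accc  c
    7  ca$acccbcaaddb  b
    8  caaddbca$acccb  b
    9  cbcaaddbca$acc  c
   10  ccbcaaddbca$ac  c
   11  cccbcaaddbca$a  a
   12  dbca$acccbcaad  d
   13  ddbca$acccbcaa  a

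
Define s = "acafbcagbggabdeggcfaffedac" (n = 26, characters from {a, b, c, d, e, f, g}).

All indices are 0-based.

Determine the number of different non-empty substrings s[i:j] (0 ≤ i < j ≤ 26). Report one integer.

328

sorted suffixes:
  #0 SA[0]=11  'abdeggcfaffedac'
  #1 SA[1]=24  'ac'
  #2 SA[2]=0  'acafbcagbggabdeggcfaffedac'
  #3 SA[3]=2  'afbcagbggabdeggcfaffedac'
  #4 SA[4]=19  'affedac'
  #5 SA[5]=6  'agbggabdeggcfaffedac'
  #6 SA[6]=4  'bcagbggabdeggcfaffedac'
  #7 SA[7]=12  'bdeggcfaffedac'
  #8 SA[8]=8  'bggabdeggcfaffedac'
  #9 SA[9]=25  'c'
  #10 SA[10]=1  'cafbcagbggabdeggcfaffedac'
  #11 SA[11]=5  'cagbggabdeggcfaffedac'
  #12 SA[12]=17  'cfaffedac'
  #13 SA[13]=23  'dac'
  #14 SA[14]=13  'deggcfaffedac'
  #15 SA[15]=22  'edac'
  #16 SA[16]=14  'eggcfaffedac'
  #17 SA[17]=18  'faffedac'
  #18 SA[18]=3  'fbcagbggabdeggcfaffedac'
  #19 SA[19]=21  'fedac'
  #20 SA[20]=20  'ffedac'
  #21 SA[21]=10  'gabdeggcfaffedac'
  #22 SA[22]=7  'gbggabdeggcfaffedac'
  #23 SA[23]=16  'gcfaffedac'
  #24 SA[24]=9  'ggabdeggcfaffedac'
  #25 SA[25]=15  'ggcfaffedac'

SA = [11, 24, 0, 2, 19, 6, 4, 12, 8, 25, 1, 5, 17, 23, 13, 22, 14, 18, 3, 21, 20, 10, 7, 16, 9, 15]
[i] adj suffixes → lcp
  [1] 11/24 → 1 ('a')
  [2] 24/0 → 2 ('ac')
  [3] 0/2 → 1 ('a')
  [4] 2/19 → 2 ('af')
  [5] 19/6 → 1 ('a')
  [6] 6/4 → 0 ('')
  [7] 4/12 → 1 ('b')
  [8] 12/8 → 1 ('b')
  [9] 8/25 → 0 ('')
  [10] 25/1 → 1 ('c')
  [11] 1/5 → 2 ('ca')
  [12] 5/17 → 1 ('c')
  [13] 17/23 → 0 ('')
  [14] 23/13 → 1 ('d')
  [15] 13/22 → 0 ('')
  [16] 22/14 → 1 ('e')
  [17] 14/18 → 0 ('')
  [18] 18/3 → 1 ('f')
  [19] 3/21 → 1 ('f')
  [20] 21/20 → 1 ('f')
  [21] 20/10 → 0 ('')
  [22] 10/7 → 1 ('g')
  [23] 7/16 → 1 ('g')
  [24] 16/9 → 1 ('g')
  [25] 9/15 → 2 ('gg')

n(n+1)/2 = 26·27/2 = 351
Σ LCP = 0 + 1 + 2 + 1 + 2 + 1 + 0 + 1 + 1 + 0 + 1 + 2 + 1 + 0 + 1 + 0 + 1 + 0 + 1 + 1 + 1 + 0 + 1 + 1 + 1 + 2 = 23
distinct = 351 − 23 = 328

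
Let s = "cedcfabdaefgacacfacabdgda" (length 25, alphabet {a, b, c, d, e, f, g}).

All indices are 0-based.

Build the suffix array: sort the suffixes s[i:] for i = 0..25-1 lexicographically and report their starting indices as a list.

[24, 5, 19, 17, 12, 14, 8, 6, 20, 18, 13, 0, 3, 15, 23, 7, 2, 21, 1, 9, 4, 16, 10, 11, 22]

rank→(start, suffix):
  0 → (24, 'a')
  1 → (5, 'abdaefgacacfacabdgda')
  2 → (19, 'abdgda')
  3 → (17, 'acabdgda')
  4 → (12, 'acacfacabdgda')
  5 → (14, 'acfacabdgda')
  6 → (8, 'aefgacacfacabdgda')
  7 → (6, 'bdaefgacacfacabdgda')
  8 → (20, 'bdgda')
  9 → (18, 'cabdgda')
  10 → (13, 'cacfacabdgda')
  11 → (0, 'cedcfabdaefgacacfacabdgda')
  12 → (3, 'cfabdaefgacacfacabdgda')
  13 → (15, 'cfacabdgda')
  14 → (23, 'da')
  15 → (7, 'daefgacacfacabdgda')
  16 → (2, 'dcfabdaefgacacfacabdgda')
  17 → (21, 'dgda')
  18 → (1, 'edcfabdaefgacacfacabdgda')
  19 → (9, 'efgacacfacabdgda')
  20 → (4, 'fabdaefgacacfacabdgda')
  21 → (16, 'facabdgda')
  22 → (10, 'fgacacfacabdgda')
  23 → (11, 'gacacfacabdgda')
  24 → (22, 'gda')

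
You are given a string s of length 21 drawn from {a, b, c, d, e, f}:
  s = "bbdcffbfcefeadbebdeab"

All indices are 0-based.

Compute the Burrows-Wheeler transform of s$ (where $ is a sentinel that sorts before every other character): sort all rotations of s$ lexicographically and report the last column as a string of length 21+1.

beea$bedffdabbdfbcfbec

rank  rotation                last
    0  $bbdcffbfcefeadbebdeab  b
    1  ab$bbdcffbfcefeadbebde  e
    2  adbebdeab$bbdcffbfcefe  e
    3  b$bbdcffbfcefeadbebdea  a
    4  bbdcffbfcefeadbebdeab$  $
    5  bdcffbfcefeadbebdeab$b  b
    6  bdeab$bbdcffbfcefeadbe  e
    7  bebdeab$bbdcffbfcefead  d
    8  bfcefeadbebdeab$bbdcff  f
    9  cefeadbebdeab$bbdcffbf  f
   10  cffbfcefeadbebdeab$bbd  d
   11  dbebdeab$bbdcffbfcefea  a
   12  dcffbfcefeadbebdeab$bb  b
   13  deab$bbdcffbfcefeadbeb  b
   14  eab$bbdcffbfcefeadbebd  d
   15  eadbebdeab$bbdcffbfcef  f
   16  ebdeab$bbdcffbfcefeadb  b
   17  efeadbebdeab$bbdcffbfc  c
   18  fbfcefeadbebdeab$bbdcf  f
   19  fcefeadbebdeab$bbdcffb  b
   20  feadbebdeab$bbdcffbfce  e
   21  ffbfcefeadbebdeab$bbdc  c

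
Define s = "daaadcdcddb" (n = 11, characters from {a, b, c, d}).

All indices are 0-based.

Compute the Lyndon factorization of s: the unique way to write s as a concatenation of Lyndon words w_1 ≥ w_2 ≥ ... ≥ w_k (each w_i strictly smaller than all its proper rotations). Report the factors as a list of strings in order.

["d", "aaadcdcddb"]

emit factor 1: 'd' (i=0, period=1)
emit factor 2: 'aaadcdcddb' (i=1, period=10)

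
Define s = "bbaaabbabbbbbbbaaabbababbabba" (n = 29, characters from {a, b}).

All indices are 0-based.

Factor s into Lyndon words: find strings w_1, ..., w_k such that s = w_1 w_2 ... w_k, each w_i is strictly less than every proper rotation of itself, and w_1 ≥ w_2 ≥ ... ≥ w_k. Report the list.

emit factor 1: 'b' (i=0, period=1)
emit factor 2: 'b' (i=1, period=1)
emit factor 3: 'aaabbabbbbbbb' (i=2, period=13)
emit factor 4: 'aaabbababbabb' (i=15, period=13)
emit factor 5: 'a' (i=28, period=1)

["b", "b", "aaabbabbbbbbb", "aaabbababbabb", "a"]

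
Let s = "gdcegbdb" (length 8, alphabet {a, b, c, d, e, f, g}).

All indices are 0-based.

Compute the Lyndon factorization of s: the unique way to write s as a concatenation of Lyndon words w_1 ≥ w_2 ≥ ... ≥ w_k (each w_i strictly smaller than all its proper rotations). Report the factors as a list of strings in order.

emit factor 1: 'g' (i=0, period=1)
emit factor 2: 'd' (i=1, period=1)
emit factor 3: 'ceg' (i=2, period=3)
emit factor 4: 'bd' (i=5, period=2)
emit factor 5: 'b' (i=7, period=1)

["g", "d", "ceg", "bd", "b"]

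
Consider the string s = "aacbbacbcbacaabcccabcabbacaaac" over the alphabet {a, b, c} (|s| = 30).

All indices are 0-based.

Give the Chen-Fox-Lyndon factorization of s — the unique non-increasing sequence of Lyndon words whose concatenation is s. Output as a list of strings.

emit factor 1: 'aacbbacbcbac' (i=0, period=12)
emit factor 2: 'aabcccabcabbac' (i=12, period=14)
emit factor 3: 'aaac' (i=26, period=4)

["aacbbacbcbac", "aabcccabcabbac", "aaac"]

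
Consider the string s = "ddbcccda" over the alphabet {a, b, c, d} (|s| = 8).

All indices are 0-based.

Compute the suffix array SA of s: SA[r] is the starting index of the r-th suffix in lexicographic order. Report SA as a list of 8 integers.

[7, 2, 3, 4, 5, 6, 1, 0]

rank→(start, suffix):
  0 → (7, 'a')
  1 → (2, 'bcccda')
  2 → (3, 'cccda')
  3 → (4, 'ccda')
  4 → (5, 'cda')
  5 → (6, 'da')
  6 → (1, 'dbcccda')
  7 → (0, 'ddbcccda')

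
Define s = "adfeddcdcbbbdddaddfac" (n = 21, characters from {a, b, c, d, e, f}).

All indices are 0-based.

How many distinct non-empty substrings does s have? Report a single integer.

209

sorted suffixes:
  #0 SA[0]=19  'ac'
  #1 SA[1]=15  'addfac'
  #2 SA[2]=0  'adfeddcdcbbbdddaddfac'
  #3 SA[3]=9  'bbbdddaddfac'
  #4 SA[4]=10  'bbdddaddfac'
  #5 SA[5]=11  'bdddaddfac'
  #6 SA[6]=20  'c'
  #7 SA[7]=8  'cbbbdddaddfac'
  #8 SA[8]=6  'cdcbbbdddaddfac'
  #9 SA[9]=14  'daddfac'
  #10 SA[10]=7  'dcbbbdddaddfac'
  #11 SA[11]=5  'dcdcbbbdddaddfac'
  #12 SA[12]=13  'ddaddfac'
  #13 SA[13]=4  'ddcdcbbbdddaddfac'
  #14 SA[14]=12  'dddaddfac'
  #15 SA[15]=16  'ddfac'
  #16 SA[16]=17  'dfac'
  #17 SA[17]=1  'dfeddcdcbbbdddaddfac'
  #18 SA[18]=3  'eddcdcbbbdddaddfac'
  #19 SA[19]=18  'fac'
  #20 SA[20]=2  'feddcdcbbbdddaddfac'

SA = [19, 15, 0, 9, 10, 11, 20, 8, 6, 14, 7, 5, 13, 4, 12, 16, 17, 1, 3, 18, 2]
i: (SA[i-1],SA[i]) lcp shared
  1: (19,15) 1 'a'
  2: (15,0) 2 'ad'
  3: (0,9) 0 ''
  4: (9,10) 2 'bb'
  5: (10,11) 1 'b'
  6: (11,20) 0 ''
  7: (20,8) 1 'c'
  8: (8,6) 1 'c'
  9: (6,14) 0 ''
  10: (14,7) 1 'd'
  11: (7,5) 2 'dc'
  12: (5,13) 1 'd'
  13: (13,4) 2 'dd'
  14: (4,12) 2 'dd'
  15: (12,16) 2 'dd'
  16: (16,17) 1 'd'
  17: (17,1) 2 'df'
  18: (1,3) 0 ''
  19: (3,18) 0 ''
  20: (18,2) 1 'f'

n(n+1)/2 = 21·22/2 = 231
Σ LCP = 0 + 1 + 2 + 0 + 2 + 1 + 0 + 1 + 1 + 0 + 1 + 2 + 1 + 2 + 2 + 2 + 1 + 2 + 0 + 0 + 1 = 22
distinct = 231 − 22 = 209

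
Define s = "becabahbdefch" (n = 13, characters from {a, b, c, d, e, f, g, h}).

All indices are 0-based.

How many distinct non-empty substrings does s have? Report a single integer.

85

rank | idx | suffix
   0 |   3 | abahbdefch
   1 |   5 | ahbdefch
   2 |   4 | bahbdefch
   3 |   7 | bdefch
   4 |   0 | becabahbdefch
   5 |   2 | cabahbdefch
   6 |  11 | ch
   7 |   8 | defch
   8 |   1 | ecabahbdefch
   9 |   9 | efch
  10 |  10 | fch
  11 |  12 | h
  12 |   6 | hbdefch

SA = [3, 5, 4, 7, 0, 2, 11, 8, 1, 9, 10, 12, 6]
rank  pair      lcp
   1  s[3:],s[5:]  1  'a'
   2  s[5:],s[4:]  0  ''
   3  s[4:],s[7:]  1  'b'
   4  s[7:],s[0:]  1  'b'
   5  s[0:],s[2:]  0  ''
   6  s[2:],s[11:]  1  'c'
   7  s[11:],s[8:]  0  ''
   8  s[8:],s[1:]  0  ''
   9  s[1:],s[9:]  1  'e'
  10  s[9:],s[10:]  0  ''
  11  s[10:],s[12:]  0  ''
  12  s[12:],s[6:]  1  'h'

n(n+1)/2 = 13·14/2 = 91
Σ LCP = 0 + 1 + 0 + 1 + 1 + 0 + 1 + 0 + 0 + 1 + 0 + 0 + 1 = 6
distinct = 91 − 6 = 85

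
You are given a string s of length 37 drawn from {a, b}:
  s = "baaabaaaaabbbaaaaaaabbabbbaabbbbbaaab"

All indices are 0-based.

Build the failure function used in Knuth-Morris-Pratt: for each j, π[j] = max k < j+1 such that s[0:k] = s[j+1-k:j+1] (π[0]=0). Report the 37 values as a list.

π[0] = 0
j=1 s[j]='a': π[1]=0 (border '')
j=2 s[j]='a': π[2]=0 (border '')
j=3 s[j]='a': π[3]=0 (border '')
j=4 s[j]='b': π[4]=1 (border 'b')
j=5 s[j]='a': π[5]=2 (border 'ba')
j=6 s[j]='a': π[6]=3 (border 'baa')
j=7 s[j]='a': π[7]=4 (border 'baaa')
j=8 s[j]='a': k: 4→0; π[8]=0 (border '')
j=9 s[j]='a': π[9]=0 (border '')
j=10 s[j]='b': π[10]=1 (border 'b')
j=11 s[j]='b': k: 1→0; π[11]=1 (border 'b')
j=12 s[j]='b': k: 1→0; π[12]=1 (border 'b')
j=13 s[j]='a': π[13]=2 (border 'ba')
j=14 s[j]='a': π[14]=3 (border 'baa')
j=15 s[j]='a': π[15]=4 (border 'baaa')
j=16 s[j]='a': k: 4→0; π[16]=0 (border '')
j=17 s[j]='a': π[17]=0 (border '')
j=18 s[j]='a': π[18]=0 (border '')
j=19 s[j]='a': π[19]=0 (border '')
j=20 s[j]='b': π[20]=1 (border 'b')
j=21 s[j]='b': k: 1→0; π[21]=1 (border 'b')
j=22 s[j]='a': π[22]=2 (border 'ba')
j=23 s[j]='b': k: 2→0; π[23]=1 (border 'b')
j=24 s[j]='b': k: 1→0; π[24]=1 (border 'b')
j=25 s[j]='b': k: 1→0; π[25]=1 (border 'b')
j=26 s[j]='a': π[26]=2 (border 'ba')
j=27 s[j]='a': π[27]=3 (border 'baa')
j=28 s[j]='b': k: 3→0; π[28]=1 (border 'b')
j=29 s[j]='b': k: 1→0; π[29]=1 (border 'b')
j=30 s[j]='b': k: 1→0; π[30]=1 (border 'b')
j=31 s[j]='b': k: 1→0; π[31]=1 (border 'b')
j=32 s[j]='b': k: 1→0; π[32]=1 (border 'b')
j=33 s[j]='a': π[33]=2 (border 'ba')
j=34 s[j]='a': π[34]=3 (border 'baa')
j=35 s[j]='a': π[35]=4 (border 'baaa')
j=36 s[j]='b': π[36]=5 (border 'baaab')

[0, 0, 0, 0, 1, 2, 3, 4, 0, 0, 1, 1, 1, 2, 3, 4, 0, 0, 0, 0, 1, 1, 2, 1, 1, 1, 2, 3, 1, 1, 1, 1, 1, 2, 3, 4, 5]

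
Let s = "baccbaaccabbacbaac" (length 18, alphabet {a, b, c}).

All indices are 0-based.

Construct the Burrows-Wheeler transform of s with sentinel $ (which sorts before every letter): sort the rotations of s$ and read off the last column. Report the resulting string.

cbbcababccb$aacacaa

rank  rotation             last
    0  $baccbaaccabbacbaac  c
    1  aac$baccbaaccabbacb  b
    2  aaccabbacbaac$baccb  b
    3  abbacbaac$baccbaacc  c
    4  ac$baccbaaccabbacba  a
    5  acbaac$baccbaaccabb  b
    6  accabbacbaac$baccba  a
    7  accbaaccabbacbaac$b  b
    8  baac$baccbaaccabbac  c
    9  baaccabbacbaac$bacc  c
   10  bacbaac$baccbaaccab  b
   11  baccbaaccabbacbaac$  $
   12  bbacbaac$baccbaacca  a
   13  c$baccbaaccabbacbaa  a
   14  cabbacbaac$baccbaac  c
   15  cbaac$baccbaaccabba  a
   16  cbaaccabbacbaac$bac  c
   17  ccabbacbaac$baccbaa  a
   18  ccbaaccabbacbaac$ba  a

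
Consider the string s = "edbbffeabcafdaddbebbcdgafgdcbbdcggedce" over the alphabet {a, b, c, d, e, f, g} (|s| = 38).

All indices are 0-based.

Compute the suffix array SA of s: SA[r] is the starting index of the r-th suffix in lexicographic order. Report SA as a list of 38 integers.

sorted suffixes:
  #0 SA[0]=7  'abcafdaddbebbcdgafgdcbbdcggedce'
  #1 SA[1]=13  'addbebbcdgafgdcbbdcggedce'
  #2 SA[2]=10  'afdaddbebbcdgafgdcbbdcggedce'
  #3 SA[3]=23  'afgdcbbdcggedce'
  #4 SA[4]=18  'bbcdgafgdcbbdcggedce'
  #5 SA[5]=28  'bbdcggedce'
  #6 SA[6]=2  'bbffeabcafdaddbebbcdgafgdcbbdcggedce'
  #7 SA[7]=8  'bcafdaddbebbcdgafgdcbbdcggedce'
  #8 SA[8]=19  'bcdgafgdcbbdcggedce'
  #9 SA[9]=29  'bdcggedce'
  #10 SA[10]=16  'bebbcdgafgdcbbdcggedce'
  #11 SA[11]=3  'bffeabcafdaddbebbcdgafgdcbbdcggedce'
  #12 SA[12]=9  'cafdaddbebbcdgafgdcbbdcggedce'
  #13 SA[13]=27  'cbbdcggedce'
  #14 SA[14]=20  'cdgafgdcbbdcggedce'
  #15 SA[15]=36  'ce'
  #16 SA[16]=31  'cggedce'
  #17 SA[17]=12  'daddbebbcdgafgdcbbdcggedce'
  #18 SA[18]=1  'dbbffeabcafdaddbebbcdgafgdcbbdcggedce'
  #19 SA[19]=15  'dbebbcdgafgdcbbdcggedce'
  #20 SA[20]=26  'dcbbdcggedce'
  #21 SA[21]=35  'dce'
  #22 SA[22]=30  'dcggedce'
  #23 SA[23]=14  'ddbebbcdgafgdcbbdcggedce'
  #24 SA[24]=21  'dgafgdcbbdcggedce'
  #25 SA[25]=37  'e'
  #26 SA[26]=6  'eabcafdaddbebbcdgafgdcbbdcggedce'
  #27 SA[27]=17  'ebbcdgafgdcbbdcggedce'
  #28 SA[28]=0  'edbbffeabcafdaddbebbcdgafgdcbbdcggedce'
  #29 SA[29]=34  'edce'
  #30 SA[30]=11  'fdaddbebbcdgafgdcbbdcggedce'
  #31 SA[31]=5  'feabcafdaddbebbcdgafgdcbbdcggedce'
  #32 SA[32]=4  'ffeabcafdaddbebbcdgafgdcbbdcggedce'
  #33 SA[33]=24  'fgdcbbdcggedce'
  #34 SA[34]=22  'gafgdcbbdcggedce'
  #35 SA[35]=25  'gdcbbdcggedce'
  #36 SA[36]=33  'gedce'
  #37 SA[37]=32  'ggedce'

[7, 13, 10, 23, 18, 28, 2, 8, 19, 29, 16, 3, 9, 27, 20, 36, 31, 12, 1, 15, 26, 35, 30, 14, 21, 37, 6, 17, 0, 34, 11, 5, 4, 24, 22, 25, 33, 32]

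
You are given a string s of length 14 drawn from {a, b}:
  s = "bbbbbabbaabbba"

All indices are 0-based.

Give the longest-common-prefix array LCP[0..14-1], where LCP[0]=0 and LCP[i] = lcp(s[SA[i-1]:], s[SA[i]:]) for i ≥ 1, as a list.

rank→(start, suffix):
  0 → (13, 'a')
  1 → (8, 'aabbba')
  2 → (5, 'abbaabbba')
  3 → (9, 'abbba')
  4 → (12, 'ba')
  5 → (7, 'baabbba')
  6 → (4, 'babbaabbba')
  7 → (11, 'bba')
  8 → (6, 'bbaabbba')
  9 → (3, 'bbabbaabbba')
  10 → (10, 'bbba')
  11 → (2, 'bbbabbaabbba')
  12 → (1, 'bbbbabbaabbba')
  13 → (0, 'bbbbbabbaabbba')

SA = [13, 8, 5, 9, 12, 7, 4, 11, 6, 3, 10, 2, 1, 0]
i: (SA[i-1],SA[i]) lcp shared
  1: (13,8) 1 'a'
  2: (8,5) 1 'a'
  3: (5,9) 3 'abb'
  4: (9,12) 0 ''
  5: (12,7) 2 'ba'
  6: (7,4) 2 'ba'
  7: (4,11) 1 'b'
  8: (11,6) 3 'bba'
  9: (6,3) 3 'bba'
  10: (3,10) 2 'bb'
  11: (10,2) 4 'bbba'
  12: (2,1) 3 'bbb'
  13: (1,0) 4 'bbbb'

[0, 1, 1, 3, 0, 2, 2, 1, 3, 3, 2, 4, 3, 4]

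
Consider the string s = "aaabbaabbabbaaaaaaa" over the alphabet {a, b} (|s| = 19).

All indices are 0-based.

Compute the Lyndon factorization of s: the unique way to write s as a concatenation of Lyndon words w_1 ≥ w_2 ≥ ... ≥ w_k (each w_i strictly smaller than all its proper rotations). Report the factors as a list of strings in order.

["aaabbaabbabb", "a", "a", "a", "a", "a", "a", "a"]

emit factor 1: 'aaabbaabbabb' (i=0, period=12)
emit factor 2: 'a' (i=12, period=1)
emit factor 3: 'a' (i=13, period=1)
emit factor 4: 'a' (i=14, period=1)
emit factor 5: 'a' (i=15, period=1)
emit factor 6: 'a' (i=16, period=1)
emit factor 7: 'a' (i=17, period=1)
emit factor 8: 'a' (i=18, period=1)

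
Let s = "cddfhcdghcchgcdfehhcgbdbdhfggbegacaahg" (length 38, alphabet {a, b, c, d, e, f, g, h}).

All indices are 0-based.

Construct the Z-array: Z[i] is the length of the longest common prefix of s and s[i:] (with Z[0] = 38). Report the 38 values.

[38, 0, 0, 0, 0, 2, 0, 0, 0, 1, 1, 0, 0, 2, 0, 0, 0, 0, 0, 1, 0, 0, 0, 0, 0, 0, 0, 0, 0, 0, 0, 0, 0, 1, 0, 0, 0, 0]

Z[0]=38
i=1: i≥r, start 0; Z[1]=0
i=2: i≥r, start 0; Z[2]=0
i=3: i≥r, start 0; Z[3]=0
i=4: i≥r, start 0; Z[4]=0
i=5: i≥r, start 0; Z[5]=2 extend→box=[5,7)
i=6: min(r-i=1, Z[1]=0)=0; Z[6]=0
i=7: i≥r, start 0; Z[7]=0
i=8: i≥r, start 0; Z[8]=0
i=9: i≥r, start 0; Z[9]=1 extend→box=[9,10)
i=10: i≥r, start 0; Z[10]=1 extend→box=[10,11)
i=11: i≥r, start 0; Z[11]=0
i=12: i≥r, start 0; Z[12]=0
i=13: i≥r, start 0; Z[13]=2 extend→box=[13,15)
i=14: min(r-i=1, Z[1]=0)=0; Z[14]=0
i=15: i≥r, start 0; Z[15]=0
i=16: i≥r, start 0; Z[16]=0
i=17: i≥r, start 0; Z[17]=0
i=18: i≥r, start 0; Z[18]=0
i=19: i≥r, start 0; Z[19]=1 extend→box=[19,20)
i=20: i≥r, start 0; Z[20]=0
i=21: i≥r, start 0; Z[21]=0
i=22: i≥r, start 0; Z[22]=0
i=23: i≥r, start 0; Z[23]=0
i=24: i≥r, start 0; Z[24]=0
i=25: i≥r, start 0; Z[25]=0
i=26: i≥r, start 0; Z[26]=0
i=27: i≥r, start 0; Z[27]=0
i=28: i≥r, start 0; Z[28]=0
i=29: i≥r, start 0; Z[29]=0
i=30: i≥r, start 0; Z[30]=0
i=31: i≥r, start 0; Z[31]=0
i=32: i≥r, start 0; Z[32]=0
i=33: i≥r, start 0; Z[33]=1 extend→box=[33,34)
i=34: i≥r, start 0; Z[34]=0
i=35: i≥r, start 0; Z[35]=0
i=36: i≥r, start 0; Z[36]=0
i=37: i≥r, start 0; Z[37]=0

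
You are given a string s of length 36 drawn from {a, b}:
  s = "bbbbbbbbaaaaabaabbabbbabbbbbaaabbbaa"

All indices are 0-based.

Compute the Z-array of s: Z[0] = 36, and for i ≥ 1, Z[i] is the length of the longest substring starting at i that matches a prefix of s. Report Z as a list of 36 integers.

Z[0]=36
i=1: fresh scan; Z[1]=7 extend→box=[1,8)
i=2: min(r-i=6, Z[1]=7)=6; Z[2]=6
i=3: min(r-i=5, Z[2]=6)=5; Z[3]=5
i=4: min(r-i=4, Z[3]=5)=4; Z[4]=4
i=5: min(r-i=3, Z[4]=4)=3; Z[5]=3
i=6: min(r-i=2, Z[5]=3)=2; Z[6]=2
i=7: min(r-i=1, Z[6]=2)=1; Z[7]=1
i=8: fresh scan; Z[8]=0
i=9: fresh scan; Z[9]=0
i=10: fresh scan; Z[10]=0
i=11: fresh scan; Z[11]=0
i=12: fresh scan; Z[12]=0
i=13: fresh scan; Z[13]=1 extend→box=[13,14)
i=14: fresh scan; Z[14]=0
i=15: fresh scan; Z[15]=0
i=16: fresh scan; Z[16]=2 extend→box=[16,18)
i=17: min(r-i=1, Z[1]=7)=1; Z[17]=1
i=18: fresh scan; Z[18]=0
i=19: fresh scan; Z[19]=3 extend→box=[19,22)
i=20: min(r-i=2, Z[1]=7)=2; Z[20]=2
i=21: min(r-i=1, Z[2]=6)=1; Z[21]=1
i=22: fresh scan; Z[22]=0
i=23: fresh scan; Z[23]=5 extend→box=[23,28)
i=24: min(r-i=4, Z[1]=7)=4; Z[24]=4
i=25: min(r-i=3, Z[2]=6)=3; Z[25]=3
i=26: min(r-i=2, Z[3]=5)=2; Z[26]=2
i=27: min(r-i=1, Z[4]=4)=1; Z[27]=1
i=28: fresh scan; Z[28]=0
i=29: fresh scan; Z[29]=0
i=30: fresh scan; Z[30]=0
i=31: fresh scan; Z[31]=3 extend→box=[31,34)
i=32: min(r-i=2, Z[1]=7)=2; Z[32]=2
i=33: min(r-i=1, Z[2]=6)=1; Z[33]=1
i=34: fresh scan; Z[34]=0
i=35: fresh scan; Z[35]=0

[36, 7, 6, 5, 4, 3, 2, 1, 0, 0, 0, 0, 0, 1, 0, 0, 2, 1, 0, 3, 2, 1, 0, 5, 4, 3, 2, 1, 0, 0, 0, 3, 2, 1, 0, 0]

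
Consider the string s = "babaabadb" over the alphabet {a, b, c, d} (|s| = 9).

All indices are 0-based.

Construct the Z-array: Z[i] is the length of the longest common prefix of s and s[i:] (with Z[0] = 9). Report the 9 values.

[9, 0, 2, 0, 0, 2, 0, 0, 1]

Z[0]=9
i=1: outside box; Z[1]=0
i=2: outside box; Z[2]=2 extend→box=[2,4)
i=3: min(r-i=1, Z[1]=0)=0; Z[3]=0
i=4: outside box; Z[4]=0
i=5: outside box; Z[5]=2 extend→box=[5,7)
i=6: min(r-i=1, Z[1]=0)=0; Z[6]=0
i=7: outside box; Z[7]=0
i=8: outside box; Z[8]=1 extend→box=[8,9)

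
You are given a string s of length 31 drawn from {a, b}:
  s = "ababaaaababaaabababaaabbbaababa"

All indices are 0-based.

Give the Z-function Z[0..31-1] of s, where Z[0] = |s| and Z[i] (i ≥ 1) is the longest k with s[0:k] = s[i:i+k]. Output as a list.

Z[0]=31
i=1: fresh scan; Z[1]=0
i=2: fresh scan; Z[2]=3 scan→box=[2,5)
i=3: min(r-i=2, Z[1]=0)=0; Z[3]=0
i=4: min(r-i=1, Z[2]=3)=1; Z[4]=1
i=5: fresh scan; Z[5]=1 scan→box=[5,6)
i=6: fresh scan; Z[6]=1 scan→box=[6,7)
i=7: fresh scan; Z[7]=7 scan→box=[7,14)
i=8: min(r-i=6, Z[1]=0)=0; Z[8]=0
i=9: min(r-i=5, Z[2]=3)=3; Z[9]=3
i=10: min(r-i=4, Z[3]=0)=0; Z[10]=0
i=11: min(r-i=3, Z[4]=1)=1; Z[11]=1
i=12: min(r-i=2, Z[5]=1)=1; Z[12]=1
i=13: min(r-i=1, Z[6]=1)=1; Z[13]=5 scan→box=[13,18)
i=14: min(r-i=4, Z[1]=0)=0; Z[14]=0
i=15: min(r-i=3, Z[2]=3)=3; Z[15]=7 scan→box=[15,22)
i=16: min(r-i=6, Z[1]=0)=0; Z[16]=0
i=17: min(r-i=5, Z[2]=3)=3; Z[17]=3
i=18: min(r-i=4, Z[3]=0)=0; Z[18]=0
i=19: min(r-i=3, Z[4]=1)=1; Z[19]=1
i=20: min(r-i=2, Z[5]=1)=1; Z[20]=1
i=21: min(r-i=1, Z[6]=1)=1; Z[21]=2 scan→box=[21,23)
i=22: min(r-i=1, Z[1]=0)=0; Z[22]=0
i=23: fresh scan; Z[23]=0
i=24: fresh scan; Z[24]=0
i=25: fresh scan; Z[25]=1 scan→box=[25,26)
i=26: fresh scan; Z[26]=5 scan→box=[26,31)
i=27: min(r-i=4, Z[1]=0)=0; Z[27]=0
i=28: min(r-i=3, Z[2]=3)=3; Z[28]=3
i=29: min(r-i=2, Z[3]=0)=0; Z[29]=0
i=30: min(r-i=1, Z[4]=1)=1; Z[30]=1

[31, 0, 3, 0, 1, 1, 1, 7, 0, 3, 0, 1, 1, 5, 0, 7, 0, 3, 0, 1, 1, 2, 0, 0, 0, 1, 5, 0, 3, 0, 1]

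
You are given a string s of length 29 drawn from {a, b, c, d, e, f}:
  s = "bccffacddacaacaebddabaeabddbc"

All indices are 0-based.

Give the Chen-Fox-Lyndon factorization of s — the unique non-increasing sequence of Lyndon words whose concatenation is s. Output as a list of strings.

emit factor 1: 'bccff' (i=0, period=5)
emit factor 2: 'acdd' (i=5, period=4)
emit factor 3: 'ac' (i=9, period=2)
emit factor 4: 'aacaebddabaeabddbc' (i=11, period=18)

["bccff", "acdd", "ac", "aacaebddabaeabddbc"]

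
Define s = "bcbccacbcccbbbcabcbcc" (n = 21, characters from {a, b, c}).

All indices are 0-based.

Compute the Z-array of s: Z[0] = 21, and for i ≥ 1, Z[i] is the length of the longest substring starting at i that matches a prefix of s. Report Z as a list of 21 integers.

Z[0]=21
i=1: fresh scan; Z[1]=0
i=2: fresh scan; Z[2]=2 scan→box=[2,4)
i=3: min(r-i=1, Z[1]=0)=0; Z[3]=0
i=4: fresh scan; Z[4]=0
i=5: fresh scan; Z[5]=0
i=6: fresh scan; Z[6]=0
i=7: fresh scan; Z[7]=2 scan→box=[7,9)
i=8: min(r-i=1, Z[1]=0)=0; Z[8]=0
i=9: fresh scan; Z[9]=0
i=10: fresh scan; Z[10]=0
i=11: fresh scan; Z[11]=1 scan→box=[11,12)
i=12: fresh scan; Z[12]=1 scan→box=[12,13)
i=13: fresh scan; Z[13]=2 scan→box=[13,15)
i=14: min(r-i=1, Z[1]=0)=0; Z[14]=0
i=15: fresh scan; Z[15]=0
i=16: fresh scan; Z[16]=5 scan→box=[16,21)
i=17: min(r-i=4, Z[1]=0)=0; Z[17]=0
i=18: min(r-i=3, Z[2]=2)=2; Z[18]=2
i=19: min(r-i=2, Z[3]=0)=0; Z[19]=0
i=20: min(r-i=1, Z[4]=0)=0; Z[20]=0

[21, 0, 2, 0, 0, 0, 0, 2, 0, 0, 0, 1, 1, 2, 0, 0, 5, 0, 2, 0, 0]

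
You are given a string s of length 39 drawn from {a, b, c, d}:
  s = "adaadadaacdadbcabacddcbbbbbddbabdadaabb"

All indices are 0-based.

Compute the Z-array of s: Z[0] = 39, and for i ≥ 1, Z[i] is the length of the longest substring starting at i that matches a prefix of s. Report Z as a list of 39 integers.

[39, 0, 1, 3, 0, 4, 0, 1, 1, 0, 0, 2, 0, 0, 0, 1, 0, 1, 0, 0, 0, 0, 0, 0, 0, 0, 0, 0, 0, 0, 1, 0, 0, 4, 0, 1, 1, 0, 0]

Z[0]=39
i=1: outside box; Z[1]=0
i=2: outside box; Z[2]=1 scan→box=[2,3)
i=3: outside box; Z[3]=3 scan→box=[3,6)
i=4: min(r-i=2, Z[1]=0)=0; Z[4]=0
i=5: min(r-i=1, Z[2]=1)=1; Z[5]=4 scan→box=[5,9)
i=6: min(r-i=3, Z[1]=0)=0; Z[6]=0
i=7: min(r-i=2, Z[2]=1)=1; Z[7]=1
i=8: min(r-i=1, Z[3]=3)=1; Z[8]=1
i=9: outside box; Z[9]=0
i=10: outside box; Z[10]=0
i=11: outside box; Z[11]=2 scan→box=[11,13)
i=12: min(r-i=1, Z[1]=0)=0; Z[12]=0
i=13: outside box; Z[13]=0
i=14: outside box; Z[14]=0
i=15: outside box; Z[15]=1 scan→box=[15,16)
i=16: outside box; Z[16]=0
i=17: outside box; Z[17]=1 scan→box=[17,18)
i=18: outside box; Z[18]=0
i=19: outside box; Z[19]=0
i=20: outside box; Z[20]=0
i=21: outside box; Z[21]=0
i=22: outside box; Z[22]=0
i=23: outside box; Z[23]=0
i=24: outside box; Z[24]=0
i=25: outside box; Z[25]=0
i=26: outside box; Z[26]=0
i=27: outside box; Z[27]=0
i=28: outside box; Z[28]=0
i=29: outside box; Z[29]=0
i=30: outside box; Z[30]=1 scan→box=[30,31)
i=31: outside box; Z[31]=0
i=32: outside box; Z[32]=0
i=33: outside box; Z[33]=4 scan→box=[33,37)
i=34: min(r-i=3, Z[1]=0)=0; Z[34]=0
i=35: min(r-i=2, Z[2]=1)=1; Z[35]=1
i=36: min(r-i=1, Z[3]=3)=1; Z[36]=1
i=37: outside box; Z[37]=0
i=38: outside box; Z[38]=0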